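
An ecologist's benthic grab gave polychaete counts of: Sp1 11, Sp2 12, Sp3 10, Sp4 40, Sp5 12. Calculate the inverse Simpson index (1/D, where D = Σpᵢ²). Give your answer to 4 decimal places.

3.4258

Total N = 11+12+10+40+12 = 85, so the proportions are 0.12941176, 0.14117647, 0.11764706, 0.47058824, 0.14117647 (working shown to 8 dp, full precision carried).
D = 0.12941176² + 0.14117647² + 0.11764706² + 0.47058824² + 0.14117647² = 0.01674740 + 0.01993080 + 0.01384083 + 0.22145329 + 0.01993080 = 0.29190311.
So 1/D = 3.425794, i.e. 3.4258 to 4 decimal places.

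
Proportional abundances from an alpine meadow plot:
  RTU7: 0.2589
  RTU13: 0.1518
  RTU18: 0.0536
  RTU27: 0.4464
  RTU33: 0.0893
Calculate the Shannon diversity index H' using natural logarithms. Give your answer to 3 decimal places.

1.369

Each pᵢ ln pᵢ term (working shown to 5 dp, full precision carried): 0.2589×(-1.35131)=-0.34986, 0.1518×(-1.88519)=-0.28617, 0.0536×(-2.92621)=-0.15684, 0.4464×(-0.80654)=-0.36004, 0.0893×(-2.41575)=-0.21573.
Sum = -1.36864, so H' = 1.369.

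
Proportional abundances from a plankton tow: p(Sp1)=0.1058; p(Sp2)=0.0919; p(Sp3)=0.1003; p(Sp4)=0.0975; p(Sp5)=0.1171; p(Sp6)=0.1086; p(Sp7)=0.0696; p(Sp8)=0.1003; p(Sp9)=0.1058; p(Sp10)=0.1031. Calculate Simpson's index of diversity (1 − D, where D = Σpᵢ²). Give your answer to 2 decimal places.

D = 0.1058² + 0.0919² + 0.1003² + 0.0975² + 0.1171² + 0.1086² + 0.0696² + 0.1003² + 0.1058² + 0.1031² = 0.0112 + 0.0084 + 0.0101 + 0.0095 + 0.0137 + 0.0118 + 0.0048 + 0.0101 + 0.0112 + 0.0106 = 0.1014 (working shown to 4 dp, full precision carried).
So 1 − D = 0.8986, i.e. 0.90 to 2 decimal places.

0.90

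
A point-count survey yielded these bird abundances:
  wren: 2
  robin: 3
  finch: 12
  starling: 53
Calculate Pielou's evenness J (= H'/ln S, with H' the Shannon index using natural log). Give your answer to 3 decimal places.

Total N = 2+3+12+53 = 70, so the proportions are 0.02857, 0.04286, 0.17143, 0.75714 (working shown to 5 dp, full precision carried).
H' = −Σ pᵢ ln pᵢ = −((-0.10158) + (-0.13499) + (-0.30233) + (-0.21064)) = 0.74955.
With S = 4 species, ln S = 1.38629, so J = 0.74955/1.38629 = 0.54068, i.e. 0.541 to 3 decimal places.

0.541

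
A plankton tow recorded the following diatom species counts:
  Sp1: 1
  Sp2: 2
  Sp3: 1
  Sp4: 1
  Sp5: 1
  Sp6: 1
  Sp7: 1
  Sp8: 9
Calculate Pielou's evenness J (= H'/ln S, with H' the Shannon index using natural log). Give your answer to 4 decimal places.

0.7639

Total N = 1+2+1+1+1+1+1+9 = 17, so the proportions are 0.058824, 0.117647, 0.058824, 0.058824, 0.058824, 0.058824, 0.058824, 0.529412 (working shown to 6 dp, full precision carried).
H' = −Σ pᵢ ln pᵢ = −((-0.166660) + (-0.251772) + (-0.166660) + (-0.166660) + (-0.166660) + (-0.166660) + (-0.166660) + (-0.336700)) = 1.588430.
With S = 8 species, ln S = 2.079442, so J = 1.588430/2.079442 = 0.763873, i.e. 0.7639 to 4 decimal places.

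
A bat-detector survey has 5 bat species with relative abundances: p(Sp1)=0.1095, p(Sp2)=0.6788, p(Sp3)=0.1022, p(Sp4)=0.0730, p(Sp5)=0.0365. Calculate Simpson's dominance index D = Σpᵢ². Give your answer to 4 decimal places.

0.4899

D = 0.1095² + 0.6788² + 0.1022² + 0.073² + 0.0365² = 0.011990 + 0.460769 + 0.010445 + 0.005329 + 0.001332 = 0.489866 (working shown to 6 dp, full precision carried).
To 4 decimal places, D = 0.4899.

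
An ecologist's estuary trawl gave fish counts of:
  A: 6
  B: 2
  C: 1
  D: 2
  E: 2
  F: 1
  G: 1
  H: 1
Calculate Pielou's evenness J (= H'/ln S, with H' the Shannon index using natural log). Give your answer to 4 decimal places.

Total N = 6+2+1+2+2+1+1+1 = 16, so the proportions are 0.375, 0.125, 0.0625, 0.125, 0.125, 0.0625, 0.0625, 0.0625 (working shown to 6 dp, full precision carried).
H' = −Σ pᵢ ln pᵢ = −((-0.367811) + (-0.259930) + (-0.173287) + (-0.259930) + (-0.259930) + (-0.173287) + (-0.173287) + (-0.173287)) = 1.840749.
With S = 8 species, ln S = 2.079442, so J = 1.840749/2.079442 = 0.885213, i.e. 0.8852 to 4 decimal places.

0.8852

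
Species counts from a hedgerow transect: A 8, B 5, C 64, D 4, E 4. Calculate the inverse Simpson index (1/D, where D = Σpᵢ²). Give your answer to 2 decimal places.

Total N = 8+5+64+4+4 = 85, so the proportions are 0.09412, 0.05882, 0.75294, 0.04706, 0.04706 (working shown to 5 dp, full precision carried).
D = 0.09412² + 0.05882² + 0.75294² + 0.04706² + 0.04706² = 0.00886 + 0.00346 + 0.56692 + 0.00221 + 0.00221 = 0.58367.
So 1/D = 1.7133, i.e. 1.71 to 2 decimal places.

1.71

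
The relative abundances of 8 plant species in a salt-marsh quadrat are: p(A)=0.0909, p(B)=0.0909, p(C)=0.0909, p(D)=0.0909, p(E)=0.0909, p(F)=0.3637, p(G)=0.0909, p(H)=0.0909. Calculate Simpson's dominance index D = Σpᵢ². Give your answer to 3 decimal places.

0.190

D = 0.0909² + 0.0909² + 0.0909² + 0.0909² + 0.0909² + 0.3637² + 0.0909² + 0.0909² = 0.00826 + 0.00826 + 0.00826 + 0.00826 + 0.00826 + 0.13228 + 0.00826 + 0.00826 = 0.19012 (working shown to 5 dp, full precision carried).
To 3 decimal places, D = 0.190.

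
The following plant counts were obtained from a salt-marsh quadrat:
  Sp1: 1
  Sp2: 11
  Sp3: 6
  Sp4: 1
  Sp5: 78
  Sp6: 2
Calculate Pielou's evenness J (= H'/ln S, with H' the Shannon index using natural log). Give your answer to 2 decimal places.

0.43

Total N = 1+11+6+1+78+2 = 99, so the proportions are 0.0101, 0.1111, 0.0606, 0.0101, 0.7879, 0.0202 (working shown to 4 dp, full precision carried).
H' = −Σ pᵢ ln pᵢ = −((-0.0464) + (-0.2441) + (-0.1699) + (-0.0464) + (-0.1878) + (-0.0788)) = 0.7735.
With S = 6 species, ln S = 1.7918, so J = 0.7735/1.7918 = 0.4317, i.e. 0.43 to 2 decimal places.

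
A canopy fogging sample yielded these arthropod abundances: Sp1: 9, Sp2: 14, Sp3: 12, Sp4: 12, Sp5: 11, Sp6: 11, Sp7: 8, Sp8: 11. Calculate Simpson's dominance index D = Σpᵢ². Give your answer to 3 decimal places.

Total N = 9+14+12+12+11+11+8+11 = 88, so the proportions are 0.10227, 0.15909, 0.13636, 0.13636, 0.125, 0.125, 0.09091, 0.125 (working shown to 5 dp, full precision carried).
D = 0.10227² + 0.15909² + 0.13636² + 0.13636² + 0.125² + 0.125² + 0.09091² + 0.125² = 0.01046 + 0.02531 + 0.01860 + 0.01860 + 0.01562 + 0.01562 + 0.00826 + 0.01562 = 0.12810.
To 3 decimal places, D = 0.128.

0.128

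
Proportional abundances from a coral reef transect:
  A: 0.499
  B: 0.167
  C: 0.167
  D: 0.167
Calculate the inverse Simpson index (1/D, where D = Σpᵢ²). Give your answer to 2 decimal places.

D = 0.499² + 0.167² + 0.167² + 0.167² = 0.24900 + 0.02789 + 0.02789 + 0.02789 = 0.33267 (working shown to 5 dp, full precision carried).
So 1/D = 3.0060, i.e. 3.01 to 2 decimal places.

3.01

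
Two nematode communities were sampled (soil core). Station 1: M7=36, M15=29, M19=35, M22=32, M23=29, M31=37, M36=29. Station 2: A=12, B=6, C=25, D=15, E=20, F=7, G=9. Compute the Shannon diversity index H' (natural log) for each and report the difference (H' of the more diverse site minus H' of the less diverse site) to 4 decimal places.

Station 1: N=227, proportions 0.15859, 0.127753, 0.154185, 0.140969, 0.127753, 0.162996, 0.127753, giving H' = 1.940782 (working shown to 6 dp, full precision carried).
Station 2: N=94, proportions 0.12766, 0.06383, 0.265957, 0.159574, 0.212766, 0.074468, 0.095745, giving H' = 1.830815.
Difference = |1.940782 − 1.830815| = 0.109967, i.e. 0.1100 to 4 decimal places.

0.1100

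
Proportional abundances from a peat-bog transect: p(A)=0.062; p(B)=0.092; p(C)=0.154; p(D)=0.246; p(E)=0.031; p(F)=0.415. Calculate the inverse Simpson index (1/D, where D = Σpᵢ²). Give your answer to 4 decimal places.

3.7075

D = 0.062² + 0.092² + 0.154² + 0.246² + 0.031² + 0.415² = 0.00384400 + 0.00846400 + 0.02371600 + 0.06051600 + 0.00096100 + 0.17222500 = 0.26972600 (working shown to 8 dp, full precision carried).
So 1/D = 3.707466, i.e. 3.7075 to 4 decimal places.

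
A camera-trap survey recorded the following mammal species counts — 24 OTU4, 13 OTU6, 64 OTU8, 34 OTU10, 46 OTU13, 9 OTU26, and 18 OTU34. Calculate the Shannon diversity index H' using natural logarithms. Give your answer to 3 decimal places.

Total N = 24+13+64+34+46+9+18 = 208, so the proportions are 0.11538, 0.0625, 0.30769, 0.16346, 0.22115, 0.04327, 0.08654 (working shown to 5 dp, full precision carried).
Each pᵢ ln pᵢ term: 0.11538×(-2.15948)=-0.24917, 0.0625×(-2.77259)=-0.17329, 0.30769×(-1.17865)=-0.36266, 0.16346×(-1.81118)=-0.29606, 0.22115×(-1.50890)=-0.33370, 0.04327×(-3.14031)=-0.13588, 0.08654×(-2.44717)=-0.21177.
Sum = -1.76253, so H' = 1.763.

1.763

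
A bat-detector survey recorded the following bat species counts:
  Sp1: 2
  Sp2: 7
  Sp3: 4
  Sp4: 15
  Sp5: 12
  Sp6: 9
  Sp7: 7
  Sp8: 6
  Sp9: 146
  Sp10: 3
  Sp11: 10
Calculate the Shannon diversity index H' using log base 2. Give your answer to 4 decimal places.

1.9840

Total N = 2+7+4+15+12+9+7+6+146+3+10 = 221, so the proportions are 0.00905, 0.031674, 0.0181, 0.067873, 0.054299, 0.040724, 0.031674, 0.027149, 0.660633, 0.013575, 0.045249 (working shown to 6 dp, full precision carried).
Each pᵢ log₂ pᵢ term: 0.00905×(-6.787903)=-0.061429, 0.031674×(-4.980548)=-0.157755, 0.0181×(-5.787903)=-0.104758, 0.067873×(-3.881012)=-0.263417, 0.054299×(-4.202940)=-0.228214, 0.040724×(-4.617978)=-0.188062, 0.031674×(-4.980548)=-0.157755, 0.027149×(-5.202940)=-0.141256, 0.660633×(-0.598078)=-0.395110, 0.013575×(-6.202940)=-0.084203, 0.045249×(-4.465974)=-0.202080.
Sum = -1.984040, so H' = 1.9840.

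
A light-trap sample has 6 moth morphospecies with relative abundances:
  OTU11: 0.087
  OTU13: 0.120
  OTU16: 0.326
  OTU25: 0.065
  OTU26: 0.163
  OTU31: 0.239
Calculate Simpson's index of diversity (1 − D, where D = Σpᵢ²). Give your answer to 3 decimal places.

0.784

D = 0.087² + 0.12² + 0.326² + 0.065² + 0.163² + 0.239² = 0.00757 + 0.01440 + 0.10628 + 0.00423 + 0.02657 + 0.05712 = 0.21616 (working shown to 5 dp, full precision carried).
So 1 − D = 0.78384, i.e. 0.784 to 3 decimal places.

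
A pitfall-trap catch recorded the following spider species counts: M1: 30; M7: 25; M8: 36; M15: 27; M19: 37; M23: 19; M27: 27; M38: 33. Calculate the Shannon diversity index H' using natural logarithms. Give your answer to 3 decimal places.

Total N = 30+25+36+27+37+19+27+33 = 234, so the proportions are 0.12821, 0.10684, 0.15385, 0.11538, 0.15812, 0.0812, 0.11538, 0.14103 (working shown to 5 dp, full precision carried).
Each pᵢ ln pᵢ term: 0.12821×(-2.05412)=-0.26335, 0.10684×(-2.23645)=-0.23894, 0.15385×(-1.87180)=-0.28797, 0.11538×(-2.15948)=-0.24917, 0.15812×(-1.84440)=-0.29164, 0.0812×(-2.51088)=-0.20388, 0.11538×(-2.15948)=-0.24917, 0.14103×(-1.95881)=-0.27624.
Sum = -2.06035, so H' = 2.060.

2.060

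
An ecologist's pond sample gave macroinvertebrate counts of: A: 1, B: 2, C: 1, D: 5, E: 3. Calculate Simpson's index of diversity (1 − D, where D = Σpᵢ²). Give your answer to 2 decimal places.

Total N = 1+2+1+5+3 = 12, so the proportions are 0.0833, 0.1667, 0.0833, 0.4167, 0.25 (working shown to 4 dp, full precision carried).
D = 0.0833² + 0.1667² + 0.0833² + 0.4167² + 0.25² = 0.0069 + 0.0278 + 0.0069 + 0.1736 + 0.0625 = 0.2778.
So 1 − D = 0.7222, i.e. 0.72 to 2 decimal places.

0.72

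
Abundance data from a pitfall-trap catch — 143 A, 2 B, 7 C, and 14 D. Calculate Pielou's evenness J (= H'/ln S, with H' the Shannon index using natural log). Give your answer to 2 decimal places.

0.38

Total N = 143+2+7+14 = 166, so the proportions are 0.8614, 0.012, 0.0422, 0.0843 (working shown to 4 dp, full precision carried).
H' = −Σ pᵢ ln pᵢ = −((-0.1285) + (-0.0532) + (-0.1335) + (-0.2086)) = 0.5238.
With S = 4 species, ln S = 1.3863, so J = 0.5238/1.3863 = 0.3778, i.e. 0.38 to 2 decimal places.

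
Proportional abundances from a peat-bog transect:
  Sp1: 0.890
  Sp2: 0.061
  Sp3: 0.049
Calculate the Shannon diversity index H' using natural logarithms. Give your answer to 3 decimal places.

Each pᵢ ln pᵢ term (working shown to 5 dp, full precision carried): 0.89×(-0.11653)=-0.10372, 0.061×(-2.79688)=-0.17061, 0.049×(-3.01593)=-0.14778.
Sum = -0.42211, so H' = 0.422.

0.422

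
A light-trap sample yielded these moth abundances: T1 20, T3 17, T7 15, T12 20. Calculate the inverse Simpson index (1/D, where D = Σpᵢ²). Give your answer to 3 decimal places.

Total N = 20+17+15+20 = 72, so the proportions are 0.2777778, 0.2361111, 0.2083333, 0.2777778 (working shown to 7 dp, full precision carried).
D = 0.2777778² + 0.2361111² + 0.2083333² + 0.2777778² = 0.0771605 + 0.0557485 + 0.0434028 + 0.0771605 = 0.2534722.
So 1/D = 3.94521, i.e. 3.945 to 3 decimal places.

3.945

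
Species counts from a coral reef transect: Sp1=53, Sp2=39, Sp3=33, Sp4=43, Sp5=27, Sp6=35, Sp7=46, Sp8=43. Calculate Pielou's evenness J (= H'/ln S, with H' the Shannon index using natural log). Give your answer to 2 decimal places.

0.99

Total N = 53+39+33+43+27+35+46+43 = 319, so the proportions are 0.1661, 0.1223, 0.1034, 0.1348, 0.0846, 0.1097, 0.1442, 0.1348 (working shown to 4 dp, full precision carried).
H' = −Σ pᵢ ln pᵢ = −((-0.2982) + (-0.2569) + (-0.2347) + (-0.2701) + (-0.2090) + (-0.2425) + (-0.2793) + (-0.2701)) = 2.0608.
With S = 8 species, ln S = 2.0794, so J = 2.0608/2.0794 = 0.9910, i.e. 0.99 to 2 decimal places.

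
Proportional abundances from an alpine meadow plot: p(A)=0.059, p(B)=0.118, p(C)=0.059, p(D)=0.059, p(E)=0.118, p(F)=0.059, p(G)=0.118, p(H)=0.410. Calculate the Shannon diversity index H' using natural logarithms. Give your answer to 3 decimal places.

Each pᵢ ln pᵢ term (working shown to 5 dp, full precision carried): 0.059×(-2.83022)=-0.16698, 0.118×(-2.13707)=-0.25217, 0.059×(-2.83022)=-0.16698, 0.059×(-2.83022)=-0.16698, 0.118×(-2.13707)=-0.25217, 0.059×(-2.83022)=-0.16698, 0.118×(-2.13707)=-0.25217, 0.41×(-0.89160)=-0.36556.
Sum = -1.79001, so H' = 1.790.

1.790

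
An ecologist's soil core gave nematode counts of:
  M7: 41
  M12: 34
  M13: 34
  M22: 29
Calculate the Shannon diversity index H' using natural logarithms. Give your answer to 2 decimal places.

1.38

Total N = 41+34+34+29 = 138, so the proportions are 0.2971, 0.2464, 0.2464, 0.2101 (working shown to 4 dp, full precision carried).
Each pᵢ ln pᵢ term: 0.2971×(-1.2137)=-0.3606, 0.2464×(-1.4009)=-0.3451, 0.2464×(-1.4009)=-0.3451, 0.2101×(-1.5600)=-0.3278.
Sum = -1.3787, so H' = 1.38.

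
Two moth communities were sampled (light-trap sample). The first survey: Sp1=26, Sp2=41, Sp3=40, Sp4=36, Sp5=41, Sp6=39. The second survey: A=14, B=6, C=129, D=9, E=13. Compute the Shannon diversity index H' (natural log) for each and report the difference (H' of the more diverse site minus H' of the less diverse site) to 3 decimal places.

The first survey: N=223, proportions 0.116592, 0.183857, 0.179372, 0.161435, 0.183857, 0.174888, giving H' = 1.780875 (working shown to 6 dp, full precision carried).
The second survey: N=171, proportions 0.081871, 0.035088, 0.754386, 0.052632, 0.076023, giving H' = 0.885918.
Difference = |1.780875 − 0.885918| = 0.894957, i.e. 0.895 to 3 decimal places.

0.895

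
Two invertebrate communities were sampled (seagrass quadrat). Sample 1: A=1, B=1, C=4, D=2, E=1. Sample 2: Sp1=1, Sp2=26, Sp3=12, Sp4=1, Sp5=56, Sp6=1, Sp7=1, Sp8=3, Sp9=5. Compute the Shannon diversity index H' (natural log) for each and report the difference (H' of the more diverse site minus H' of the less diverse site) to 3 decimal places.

Sample 1: N=9, proportions 0.11111, 0.11111, 0.44444, 0.22222, 0.11111, giving H' = 1.42706 (working shown to 5 dp, full precision carried).
Sample 2: N=106, proportions 0.00943, 0.24528, 0.11321, 0.00943, 0.5283, 0.00943, 0.00943, 0.0283, 0.04717, giving H' = 1.34936.
Difference = |1.42706 − 1.34936| = 0.07770, i.e. 0.078 to 3 decimal places.

0.078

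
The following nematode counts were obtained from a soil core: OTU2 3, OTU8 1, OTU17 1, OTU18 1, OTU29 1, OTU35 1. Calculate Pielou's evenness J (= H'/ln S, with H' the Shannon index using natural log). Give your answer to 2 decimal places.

Total N = 3+1+1+1+1+1 = 8, so the proportions are 0.375, 0.125, 0.125, 0.125, 0.125, 0.125 (working shown to 4 dp, full precision carried).
H' = −Σ pᵢ ln pᵢ = −((-0.3678) + (-0.2599) + (-0.2599) + (-0.2599) + (-0.2599) + (-0.2599)) = 1.6675.
With S = 6 species, ln S = 1.7918, so J = 1.6675/1.7918 = 0.9306, i.e. 0.93 to 2 decimal places.

0.93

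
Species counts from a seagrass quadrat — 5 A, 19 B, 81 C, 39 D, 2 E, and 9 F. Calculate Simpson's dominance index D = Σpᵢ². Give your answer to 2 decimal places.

0.36

Total N = 5+19+81+39+2+9 = 155, so the proportions are 0.0323, 0.1226, 0.5226, 0.2516, 0.0129, 0.0581 (working shown to 4 dp, full precision carried).
D = 0.0323² + 0.1226² + 0.5226² + 0.2516² + 0.0129² + 0.0581² = 0.0010 + 0.0150 + 0.2731 + 0.0633 + 0.0002 + 0.0034 = 0.3560.
To 2 decimal places, D = 0.36.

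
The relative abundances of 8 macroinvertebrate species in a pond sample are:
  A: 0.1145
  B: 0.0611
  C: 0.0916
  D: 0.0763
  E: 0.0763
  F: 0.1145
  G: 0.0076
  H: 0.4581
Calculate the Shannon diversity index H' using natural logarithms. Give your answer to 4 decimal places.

1.6734

Each pᵢ ln pᵢ term (working shown to 6 dp, full precision carried): 0.1145×(-2.167180)=-0.248142, 0.0611×(-2.795243)=-0.170789, 0.0916×(-2.390324)=-0.218954, 0.0763×(-2.573082)=-0.196326, 0.0763×(-2.573082)=-0.196326, 0.1145×(-2.167180)=-0.248142, 0.0076×(-4.879607)=-0.037085, 0.4581×(-0.780668)=-0.357624.
Sum = -1.673389, so H' = 1.6734.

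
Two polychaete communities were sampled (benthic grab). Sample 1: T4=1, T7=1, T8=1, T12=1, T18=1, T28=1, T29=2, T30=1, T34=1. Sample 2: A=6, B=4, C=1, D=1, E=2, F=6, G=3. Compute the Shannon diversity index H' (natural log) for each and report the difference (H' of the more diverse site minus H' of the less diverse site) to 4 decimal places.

0.4080

Sample 1: N=10, proportions 0.1, 0.1, 0.1, 0.1, 0.1, 0.1, 0.2, 0.1, 0.1, giving H' = 2.163956 (working shown to 6 dp, full precision carried).
Sample 2: N=23, proportions 0.26087, 0.173913, 0.043478, 0.043478, 0.086957, 0.26087, 0.130435, giving H' = 1.755998.
Difference = |2.163956 − 1.755998| = 0.407958, i.e. 0.4080 to 4 decimal places.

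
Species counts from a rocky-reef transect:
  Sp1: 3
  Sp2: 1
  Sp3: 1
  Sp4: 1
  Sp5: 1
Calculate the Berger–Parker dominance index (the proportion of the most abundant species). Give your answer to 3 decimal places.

Total N = 3+1+1+1+1 = 7, so the proportions are 0.42857, 0.14286, 0.14286, 0.14286, 0.14286 (working shown to 5 dp, full precision carried).
The largest proportion is 0.42857, i.e. d = 0.429 to 3 decimal places.

0.429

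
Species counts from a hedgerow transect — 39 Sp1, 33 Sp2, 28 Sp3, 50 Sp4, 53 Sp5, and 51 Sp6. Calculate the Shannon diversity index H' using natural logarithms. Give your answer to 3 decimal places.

Total N = 39+33+28+50+53+51 = 254, so the proportions are 0.15354, 0.12992, 0.11024, 0.19685, 0.20866, 0.20079 (working shown to 5 dp, full precision carried).
Each pᵢ ln pᵢ term: 0.15354×(-1.87377)=-0.28771, 0.12992×(-2.04083)=-0.26515, 0.11024×(-2.20513)=-0.24309, 0.19685×(-1.62531)=-0.31994, 0.20866×(-1.56704)=-0.32698, 0.20079×(-1.60551)=-0.32237.
Sum = -1.76523, so H' = 1.765.

1.765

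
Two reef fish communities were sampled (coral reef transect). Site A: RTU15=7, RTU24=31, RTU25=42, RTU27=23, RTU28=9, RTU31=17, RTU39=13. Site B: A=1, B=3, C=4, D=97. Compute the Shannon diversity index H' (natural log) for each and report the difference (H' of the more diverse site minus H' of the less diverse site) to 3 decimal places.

1.440

Site A: N=142, proportions 0.0493, 0.21831, 0.29577, 0.16197, 0.06338, 0.11972, 0.09155, giving H' = 1.78359 (working shown to 5 dp, full precision carried).
Site B: N=105, proportions 0.00952, 0.02857, 0.0381, 0.92381, giving H' = 0.34360.
Difference = |1.78359 − 0.34360| = 1.43999, i.e. 1.440 to 3 decimal places.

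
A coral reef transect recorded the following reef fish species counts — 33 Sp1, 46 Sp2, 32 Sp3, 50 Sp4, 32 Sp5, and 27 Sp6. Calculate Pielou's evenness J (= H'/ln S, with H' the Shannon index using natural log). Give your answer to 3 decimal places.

Total N = 33+46+32+50+32+27 = 220, so the proportions are 0.15, 0.20909, 0.14545, 0.22727, 0.14545, 0.12273 (working shown to 5 dp, full precision carried).
H' = −Σ pᵢ ln pᵢ = −((-0.28457) + (-0.32722) + (-0.28042) + (-0.33673) + (-0.28042) + (-0.25746)) = 1.76682.
With S = 6 species, ln S = 1.79176, so J = 1.76682/1.79176 = 0.98608, i.e. 0.986 to 3 decimal places.

0.986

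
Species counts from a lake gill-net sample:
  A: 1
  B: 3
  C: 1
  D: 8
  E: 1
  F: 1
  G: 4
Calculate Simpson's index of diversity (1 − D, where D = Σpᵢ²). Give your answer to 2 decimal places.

0.74

Total N = 1+3+1+8+1+1+4 = 19, so the proportions are 0.0526, 0.1579, 0.0526, 0.4211, 0.0526, 0.0526, 0.2105 (working shown to 4 dp, full precision carried).
D = 0.0526² + 0.1579² + 0.0526² + 0.4211² + 0.0526² + 0.0526² + 0.2105² = 0.0028 + 0.0249 + 0.0028 + 0.1773 + 0.0028 + 0.0028 + 0.0443 = 0.2576.
So 1 − D = 0.7424, i.e. 0.74 to 2 decimal places.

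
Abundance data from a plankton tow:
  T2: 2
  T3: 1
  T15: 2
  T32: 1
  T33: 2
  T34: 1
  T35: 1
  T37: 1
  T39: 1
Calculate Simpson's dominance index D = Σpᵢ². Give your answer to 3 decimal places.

Total N = 2+1+2+1+2+1+1+1+1 = 12, so the proportions are 0.16667, 0.08333, 0.16667, 0.08333, 0.16667, 0.08333, 0.08333, 0.08333, 0.08333 (working shown to 5 dp, full precision carried).
D = 0.16667² + 0.08333² + 0.16667² + 0.08333² + 0.16667² + 0.08333² + 0.08333² + 0.08333² + 0.08333² = 0.02778 + 0.00694 + 0.02778 + 0.00694 + 0.02778 + 0.00694 + 0.00694 + 0.00694 + 0.00694 = 0.12500.
To 3 decimal places, D = 0.125.

0.125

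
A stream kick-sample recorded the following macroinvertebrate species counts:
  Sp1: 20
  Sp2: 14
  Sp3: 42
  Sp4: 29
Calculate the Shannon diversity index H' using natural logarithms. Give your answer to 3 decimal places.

1.306

Total N = 20+14+42+29 = 105, so the proportions are 0.19048, 0.13333, 0.4, 0.27619 (working shown to 5 dp, full precision carried).
Each pᵢ ln pᵢ term: 0.19048×(-1.65823)=-0.31585, 0.13333×(-2.01490)=-0.26865, 0.4×(-0.91629)=-0.36652, 0.27619×(-1.28666)=-0.35536.
Sum = -1.30639, so H' = 1.306.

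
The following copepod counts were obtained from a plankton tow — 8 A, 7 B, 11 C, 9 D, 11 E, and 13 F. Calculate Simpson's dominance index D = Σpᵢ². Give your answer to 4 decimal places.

0.1738

Total N = 8+7+11+9+11+13 = 59, so the proportions are 0.135593, 0.118644, 0.186441, 0.152542, 0.186441, 0.220339 (working shown to 6 dp, full precision carried).
D = 0.135593² + 0.118644² + 0.186441² + 0.152542² + 0.186441² + 0.220339² = 0.018386 + 0.014076 + 0.034760 + 0.023269 + 0.034760 + 0.048549 = 0.173801.
To 4 decimal places, D = 0.1738.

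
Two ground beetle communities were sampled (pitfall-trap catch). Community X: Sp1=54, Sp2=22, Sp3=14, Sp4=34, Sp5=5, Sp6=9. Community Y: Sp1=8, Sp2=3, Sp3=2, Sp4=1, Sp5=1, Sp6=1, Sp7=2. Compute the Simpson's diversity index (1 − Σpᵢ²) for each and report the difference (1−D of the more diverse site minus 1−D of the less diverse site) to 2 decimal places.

0.00

Community X: N=138, proportions 0.3913, 0.1594, 0.1014, 0.2464, 0.0362, 0.0652, giving 1−D = 0.7449 (working shown to 4 dp, full precision carried).
Community Y: N=18, proportions 0.4444, 0.1667, 0.1111, 0.0556, 0.0556, 0.0556, 0.1111, giving 1−D = 0.7407.
Difference = |0.7449 − 0.7407| = 0.0042, i.e. 0.00 to 2 decimal places.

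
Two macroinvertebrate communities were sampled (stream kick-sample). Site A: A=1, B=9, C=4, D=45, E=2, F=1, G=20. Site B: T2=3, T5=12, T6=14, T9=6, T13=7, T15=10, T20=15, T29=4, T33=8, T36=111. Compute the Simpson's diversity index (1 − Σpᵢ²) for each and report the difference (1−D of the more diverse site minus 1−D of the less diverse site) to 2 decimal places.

0.01

Site A: N=82, proportions 0.012195, 0.109756, 0.04878, 0.54878, 0.02439, 0.012195, 0.243902, giving 1−D = 0.624033 (working shown to 6 dp, full precision carried).
Site B: N=190, proportions 0.015789, 0.063158, 0.073684, 0.031579, 0.036842, 0.052632, 0.078947, 0.021053, 0.042105, 0.584211, giving 1−D = 0.635457.
Difference = |0.624033 − 0.635457| = 0.011424, i.e. 0.01 to 2 decimal places.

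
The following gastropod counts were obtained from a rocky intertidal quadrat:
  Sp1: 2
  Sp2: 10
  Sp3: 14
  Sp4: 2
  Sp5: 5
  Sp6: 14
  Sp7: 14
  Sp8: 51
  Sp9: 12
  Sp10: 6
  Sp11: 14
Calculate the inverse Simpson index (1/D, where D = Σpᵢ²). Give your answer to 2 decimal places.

5.61

Total N = 2+10+14+2+5+14+14+51+12+6+14 = 144, so the proportions are 0.013889, 0.069444, 0.097222, 0.013889, 0.034722, 0.097222, 0.097222, 0.354167, 0.083333, 0.041667, 0.097222 (working shown to 6 dp, full precision carried).
D = 0.013889² + 0.069444² + 0.097222² + 0.013889² + 0.034722² + 0.097222² + 0.097222² + 0.354167² + 0.083333² + 0.041667² + 0.097222² = 0.000193 + 0.004823 + 0.009452 + 0.000193 + 0.001206 + 0.009452 + 0.009452 + 0.125434 + 0.006944 + 0.001736 + 0.009452 = 0.178337.
So 1/D = 5.6074, i.e. 5.61 to 2 decimal places.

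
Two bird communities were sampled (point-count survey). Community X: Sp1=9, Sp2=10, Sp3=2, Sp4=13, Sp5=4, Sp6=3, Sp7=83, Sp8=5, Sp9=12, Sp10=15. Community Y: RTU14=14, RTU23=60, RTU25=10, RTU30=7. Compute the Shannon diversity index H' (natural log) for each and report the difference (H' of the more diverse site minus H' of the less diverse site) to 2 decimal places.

Community X: N=156, proportions 0.0577, 0.0641, 0.0128, 0.0833, 0.0256, 0.0192, 0.5321, 0.0321, 0.0769, 0.0962, giving H' = 1.6420 (working shown to 4 dp, full precision carried).
Community Y: N=91, proportions 0.1538, 0.6593, 0.1099, 0.0769, giving H' = 1.0026.
Difference = |1.6420 − 1.0026| = 0.6394, i.e. 0.64 to 2 decimal places.

0.64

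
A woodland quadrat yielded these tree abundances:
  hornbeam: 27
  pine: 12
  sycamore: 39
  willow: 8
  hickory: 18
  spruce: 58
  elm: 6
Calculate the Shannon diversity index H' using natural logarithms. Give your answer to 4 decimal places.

Total N = 27+12+39+8+18+58+6 = 168, so the proportions are 0.160714, 0.071429, 0.232143, 0.047619, 0.107143, 0.345238, 0.035714 (working shown to 6 dp, full precision carried).
Each pᵢ ln pᵢ term: 0.160714×(-1.828127)=-0.293806, 0.071429×(-2.639057)=-0.188504, 0.232143×(-1.460402)=-0.339022, 0.047619×(-3.044522)=-0.144977, 0.107143×(-2.233592)=-0.239313, 0.345238×(-1.063521)=-0.367168, 0.035714×(-3.332205)=-0.119007.
Sum = -1.691798, so H' = 1.6918.

1.6918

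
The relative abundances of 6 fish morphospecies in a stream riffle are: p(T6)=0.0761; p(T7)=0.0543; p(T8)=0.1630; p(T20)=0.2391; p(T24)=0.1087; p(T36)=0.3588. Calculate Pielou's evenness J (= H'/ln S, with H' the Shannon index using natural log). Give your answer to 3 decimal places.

0.894

H' = −Σ pᵢ ln pᵢ = −((-0.19601) + (-0.15819) + (-0.29568) + (-0.34212) + (-0.24122) + (-0.36777)) = 1.60099 (working shown to 5 dp, full precision carried).
With S = 6 species, ln S = 1.79176, so J = 1.60099/1.79176 = 0.89353, i.e. 0.894 to 3 decimal places.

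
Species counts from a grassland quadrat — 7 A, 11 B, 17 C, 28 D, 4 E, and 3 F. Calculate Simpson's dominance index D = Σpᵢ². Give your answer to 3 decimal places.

0.259

Total N = 7+11+17+28+4+3 = 70, so the proportions are 0.1, 0.15714, 0.24286, 0.4, 0.05714, 0.04286 (working shown to 5 dp, full precision carried).
D = 0.1² + 0.15714² + 0.24286² + 0.4² + 0.05714² + 0.04286² = 0.01000 + 0.02469 + 0.05898 + 0.16000 + 0.00327 + 0.00184 = 0.25878.
To 3 decimal places, D = 0.259.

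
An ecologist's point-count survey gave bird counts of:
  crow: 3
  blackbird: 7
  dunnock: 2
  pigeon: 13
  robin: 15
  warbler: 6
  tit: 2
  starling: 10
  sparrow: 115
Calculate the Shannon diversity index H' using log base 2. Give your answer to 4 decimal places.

1.8215

Total N = 3+7+2+13+15+6+2+10+115 = 173, so the proportions are 0.017341, 0.040462, 0.011561, 0.075145, 0.086705, 0.034682, 0.011561, 0.057803, 0.66474 (working shown to 6 dp, full precision carried).
Each pᵢ log₂ pᵢ term: 0.017341×(-5.849666)=-0.101439, 0.040462×(-4.627273)=-0.187231, 0.011561×(-6.434628)=-0.074389, 0.075145×(-3.734189)=-0.280604, 0.086705×(-3.527738)=-0.305873, 0.034682×(-4.849666)=-0.168196, 0.011561×(-6.434628)=-0.074389, 0.057803×(-4.112700)=-0.237728, 0.66474×(-0.589138)=-0.391624.
Sum = -1.821473, so H' = 1.8215.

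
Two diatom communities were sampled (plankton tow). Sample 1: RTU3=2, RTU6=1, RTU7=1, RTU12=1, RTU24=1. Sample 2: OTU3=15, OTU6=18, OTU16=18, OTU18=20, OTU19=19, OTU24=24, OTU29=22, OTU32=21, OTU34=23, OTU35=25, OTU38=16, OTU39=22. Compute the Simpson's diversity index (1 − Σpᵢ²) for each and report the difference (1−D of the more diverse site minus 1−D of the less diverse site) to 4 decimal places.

0.1371

Sample 1: N=6, proportions 0.3333333333, 0.1666666667, 0.1666666667, 0.1666666667, 0.1666666667, giving 1−D = 0.7777777778 (working shown to 10 dp, full precision carried).
Sample 2: N=243, proportions 0.0617283951, 0.0740740741, 0.0740740741, 0.0823045267, 0.0781893004, 0.0987654321, 0.0905349794, 0.0864197531, 0.0946502058, 0.1028806584, 0.0658436214, 0.0905349794, giving 1−D = 0.9148334434.
Difference = |0.7777777778 − 0.9148334434| = 0.1370556656, i.e. 0.1371 to 4 decimal places.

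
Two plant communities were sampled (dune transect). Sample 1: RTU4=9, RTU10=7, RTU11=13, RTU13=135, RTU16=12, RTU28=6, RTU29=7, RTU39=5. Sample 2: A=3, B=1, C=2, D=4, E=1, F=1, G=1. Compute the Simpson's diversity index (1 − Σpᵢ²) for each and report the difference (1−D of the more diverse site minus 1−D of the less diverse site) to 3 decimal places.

Sample 1: N=194, proportions 0.04639, 0.03608, 0.06701, 0.69588, 0.06186, 0.03093, 0.03608, 0.02577, giving 1−D = 0.50106 (working shown to 5 dp, full precision carried).
Sample 2: N=13, proportions 0.23077, 0.07692, 0.15385, 0.30769, 0.07692, 0.07692, 0.07692, giving 1−D = 0.80473.
Difference = |0.50106 − 0.80473| = 0.30367, i.e. 0.304 to 3 decimal places.

0.304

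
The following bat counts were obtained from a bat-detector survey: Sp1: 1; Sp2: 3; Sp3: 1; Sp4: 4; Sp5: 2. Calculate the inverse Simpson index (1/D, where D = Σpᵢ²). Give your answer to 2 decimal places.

Total N = 1+3+1+4+2 = 11, so the proportions are 0.090909, 0.272727, 0.090909, 0.363636, 0.181818 (working shown to 6 dp, full precision carried).
D = 0.090909² + 0.272727² + 0.090909² + 0.363636² + 0.181818² = 0.008264 + 0.074380 + 0.008264 + 0.132231 + 0.033058 = 0.256198.
So 1/D = 3.9032, i.e. 3.90 to 2 decimal places.

3.90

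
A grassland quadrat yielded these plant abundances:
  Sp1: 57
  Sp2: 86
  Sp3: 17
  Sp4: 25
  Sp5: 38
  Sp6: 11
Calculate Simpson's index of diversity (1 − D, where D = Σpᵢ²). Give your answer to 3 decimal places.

Total N = 57+86+17+25+38+11 = 234, so the proportions are 0.24359, 0.36752, 0.07265, 0.10684, 0.16239, 0.04701 (working shown to 5 dp, full precision carried).
D = 0.24359² + 0.36752² + 0.07265² + 0.10684² + 0.16239² + 0.04701² = 0.05934 + 0.13507 + 0.00528 + 0.01141 + 0.02637 + 0.00221 = 0.23968.
So 1 − D = 0.76032, i.e. 0.760 to 3 decimal places.

0.760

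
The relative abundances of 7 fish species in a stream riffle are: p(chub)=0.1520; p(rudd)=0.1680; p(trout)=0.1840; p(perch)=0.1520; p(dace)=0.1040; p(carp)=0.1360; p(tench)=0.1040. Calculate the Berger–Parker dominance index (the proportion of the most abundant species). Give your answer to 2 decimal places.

0.18

The largest proportion is 0.184, i.e. d = 0.18 to 2 decimal places.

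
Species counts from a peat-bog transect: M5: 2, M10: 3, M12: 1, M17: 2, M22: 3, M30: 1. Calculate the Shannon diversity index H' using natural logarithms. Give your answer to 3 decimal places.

Total N = 2+3+1+2+3+1 = 12, so the proportions are 0.16667, 0.25, 0.08333, 0.16667, 0.25, 0.08333 (working shown to 5 dp, full precision carried).
Each pᵢ ln pᵢ term: 0.16667×(-1.79176)=-0.29863, 0.25×(-1.38629)=-0.34657, 0.08333×(-2.48491)=-0.20708, 0.16667×(-1.79176)=-0.29863, 0.25×(-1.38629)=-0.34657, 0.08333×(-2.48491)=-0.20708.
Sum = -1.70455, so H' = 1.705.

1.705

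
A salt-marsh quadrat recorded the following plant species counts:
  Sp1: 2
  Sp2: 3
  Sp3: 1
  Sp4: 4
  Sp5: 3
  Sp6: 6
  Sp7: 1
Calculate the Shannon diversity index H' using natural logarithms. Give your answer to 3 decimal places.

1.782

Total N = 2+3+1+4+3+6+1 = 20, so the proportions are 0.1, 0.15, 0.05, 0.2, 0.15, 0.3, 0.05 (working shown to 5 dp, full precision carried).
Each pᵢ ln pᵢ term: 0.1×(-2.30259)=-0.23026, 0.15×(-1.89712)=-0.28457, 0.05×(-2.99573)=-0.14979, 0.2×(-1.60944)=-0.32189, 0.15×(-1.89712)=-0.28457, 0.3×(-1.20397)=-0.36119, 0.05×(-2.99573)=-0.14979.
Sum = -1.78205, so H' = 1.782.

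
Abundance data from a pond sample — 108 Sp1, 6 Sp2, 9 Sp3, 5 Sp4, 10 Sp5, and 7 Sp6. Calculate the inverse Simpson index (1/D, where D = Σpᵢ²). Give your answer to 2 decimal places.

Total N = 108+6+9+5+10+7 = 145, so the proportions are 0.74483, 0.04138, 0.06207, 0.03448, 0.06897, 0.04828 (working shown to 5 dp, full precision carried).
D = 0.74483² + 0.04138² + 0.06207² + 0.03448² + 0.06897² + 0.04828² = 0.55477 + 0.00171 + 0.00385 + 0.00119 + 0.00476 + 0.00233 = 0.56861.
So 1/D = 1.7587, i.e. 1.76 to 2 decimal places.

1.76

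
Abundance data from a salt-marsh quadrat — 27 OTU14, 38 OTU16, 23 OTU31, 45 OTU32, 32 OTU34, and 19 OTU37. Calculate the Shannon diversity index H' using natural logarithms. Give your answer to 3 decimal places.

1.750

Total N = 27+38+23+45+32+19 = 184, so the proportions are 0.14674, 0.20652, 0.125, 0.24457, 0.17391, 0.10326 (working shown to 5 dp, full precision carried).
Each pᵢ ln pᵢ term: 0.14674×(-1.91910)=-0.28161, 0.20652×(-1.57735)=-0.32576, 0.125×(-2.07944)=-0.25993, 0.24457×(-1.40827)=-0.34441, 0.17391×(-1.74920)=-0.30421, 0.10326×(-2.27050)=-0.23445.
Sum = -1.75037, so H' = 1.750.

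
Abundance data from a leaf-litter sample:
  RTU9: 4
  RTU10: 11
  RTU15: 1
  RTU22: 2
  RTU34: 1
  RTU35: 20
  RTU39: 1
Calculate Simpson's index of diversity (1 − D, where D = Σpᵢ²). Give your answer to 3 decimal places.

0.660

Total N = 4+11+1+2+1+20+1 = 40, so the proportions are 0.1, 0.275, 0.025, 0.05, 0.025, 0.5, 0.025 (working shown to 5 dp, full precision carried).
D = 0.1² + 0.275² + 0.025² + 0.05² + 0.025² + 0.5² + 0.025² = 0.01000 + 0.07563 + 0.00063 + 0.00250 + 0.00063 + 0.25000 + 0.00063 = 0.34000.
So 1 − D = 0.66000, i.e. 0.660 to 3 decimal places.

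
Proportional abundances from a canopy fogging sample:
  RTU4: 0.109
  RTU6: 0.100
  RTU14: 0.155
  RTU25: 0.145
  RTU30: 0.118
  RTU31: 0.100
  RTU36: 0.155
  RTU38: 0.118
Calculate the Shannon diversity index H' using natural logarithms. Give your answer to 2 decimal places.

Each pᵢ ln pᵢ term (working shown to 4 dp, full precision carried): 0.109×(-2.2164)=-0.2416, 0.1×(-2.3026)=-0.2303, 0.155×(-1.8643)=-0.2890, 0.145×(-1.9310)=-0.2800, 0.118×(-2.1371)=-0.2522, 0.1×(-2.3026)=-0.2303, 0.155×(-1.8643)=-0.2890, 0.118×(-2.1371)=-0.2522.
Sum = -2.0644, so H' = 2.06.

2.06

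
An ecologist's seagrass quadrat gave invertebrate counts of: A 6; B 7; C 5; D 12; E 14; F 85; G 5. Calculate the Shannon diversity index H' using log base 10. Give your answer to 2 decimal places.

0.56

Total N = 6+7+5+12+14+85+5 = 134, so the proportions are 0.0448, 0.0522, 0.0373, 0.0896, 0.1045, 0.6343, 0.0373 (working shown to 4 dp, full precision carried).
Each pᵢ log₁₀ pᵢ term: 0.0448×(-1.3490)=-0.0604, 0.0522×(-1.2820)=-0.0670, 0.0373×(-1.4281)=-0.0533, 0.0896×(-1.0479)=-0.0938, 0.1045×(-0.9810)=-0.1025, 0.6343×(-0.1977)=-0.1254, 0.0373×(-1.4281)=-0.0533.
Sum = -0.5557, so H' = 0.56.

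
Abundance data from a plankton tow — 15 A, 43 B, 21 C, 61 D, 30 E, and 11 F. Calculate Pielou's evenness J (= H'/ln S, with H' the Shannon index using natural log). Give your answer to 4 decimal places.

0.9111

Total N = 15+43+21+61+30+11 = 181, so the proportions are 0.082873, 0.237569, 0.116022, 0.337017, 0.165746, 0.060773 (working shown to 6 dp, full precision carried).
H' = −Σ pᵢ ln pᵢ = −((-0.206391) + (-0.341457) + (-0.249909) + (-0.366547) + (-0.297895) + (-0.170202)) = 1.632401.
With S = 6 species, ln S = 1.791759, so J = 1.632401/1.791759 = 0.911060, i.e. 0.9111 to 4 decimal places.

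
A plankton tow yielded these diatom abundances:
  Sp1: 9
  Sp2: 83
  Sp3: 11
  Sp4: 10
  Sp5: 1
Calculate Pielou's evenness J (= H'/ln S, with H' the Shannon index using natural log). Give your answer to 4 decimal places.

Total N = 9+83+11+10+1 = 114, so the proportions are 0.078947, 0.72807, 0.096491, 0.087719, 0.008772 (working shown to 6 dp, full precision carried).
H' = −Σ pᵢ ln pᵢ = −((-0.200445) + (-0.231059) + (-0.225626) + (-0.213475) + (-0.041546)) = 0.912150.
With S = 5 species, ln S = 1.609438, so J = 0.912150/1.609438 = 0.566751, i.e. 0.5668 to 4 decimal places.

0.5668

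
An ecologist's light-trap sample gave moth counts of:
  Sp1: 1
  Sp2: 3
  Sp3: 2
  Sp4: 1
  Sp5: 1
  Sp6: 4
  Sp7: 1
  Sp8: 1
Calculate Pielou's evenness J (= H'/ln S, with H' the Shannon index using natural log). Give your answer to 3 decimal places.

0.918

Total N = 1+3+2+1+1+4+1+1 = 14, so the proportions are 0.07143, 0.21429, 0.14286, 0.07143, 0.07143, 0.28571, 0.07143, 0.07143 (working shown to 5 dp, full precision carried).
H' = −Σ pᵢ ln pᵢ = −((-0.18850) + (-0.33010) + (-0.27799) + (-0.18850) + (-0.18850) + (-0.35793) + (-0.18850) + (-0.18850)) = 1.90854.
With S = 8 species, ln S = 2.07944, so J = 1.90854/2.07944 = 0.91781, i.e. 0.918 to 3 decimal places.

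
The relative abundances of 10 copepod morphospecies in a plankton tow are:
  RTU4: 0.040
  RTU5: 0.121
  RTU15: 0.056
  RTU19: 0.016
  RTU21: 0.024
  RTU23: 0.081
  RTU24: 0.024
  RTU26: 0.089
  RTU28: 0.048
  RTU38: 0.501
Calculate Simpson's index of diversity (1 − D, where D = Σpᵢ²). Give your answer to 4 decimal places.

0.7114

D = 0.04² + 0.121² + 0.056² + 0.016² + 0.024² + 0.081² + 0.024² + 0.089² + 0.048² + 0.501² = 0.001600 + 0.014641 + 0.003136 + 0.000256 + 0.000576 + 0.006561 + 0.000576 + 0.007921 + 0.002304 + 0.251001 = 0.288572 (working shown to 6 dp, full precision carried).
So 1 − D = 0.711428, i.e. 0.7114 to 4 decimal places.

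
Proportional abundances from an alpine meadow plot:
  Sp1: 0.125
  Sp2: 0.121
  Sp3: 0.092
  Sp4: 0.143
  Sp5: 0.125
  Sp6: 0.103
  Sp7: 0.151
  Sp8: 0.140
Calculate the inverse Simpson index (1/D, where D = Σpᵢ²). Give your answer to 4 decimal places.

7.8239

D = 0.125² + 0.121² + 0.092² + 0.143² + 0.125² + 0.103² + 0.151² + 0.14² = 0.01562500 + 0.01464100 + 0.00846400 + 0.02044900 + 0.01562500 + 0.01060900 + 0.02280100 + 0.01960000 = 0.12781400 (working shown to 8 dp, full precision carried).
So 1/D = 7.823869, i.e. 7.8239 to 4 decimal places.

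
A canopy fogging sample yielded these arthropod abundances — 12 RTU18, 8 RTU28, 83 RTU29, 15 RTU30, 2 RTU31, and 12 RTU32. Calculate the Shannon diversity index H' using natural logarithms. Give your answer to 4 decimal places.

1.2082

Total N = 12+8+83+15+2+12 = 132, so the proportions are 0.090909, 0.060606, 0.628788, 0.113636, 0.015152, 0.090909 (working shown to 6 dp, full precision carried).
Each pᵢ ln pᵢ term: 0.090909×(-2.397895)=-0.217990, 0.060606×(-2.803360)=-0.169901, 0.628788×(-0.463961)=-0.291733, 0.113636×(-2.174752)=-0.247131, 0.015152×(-4.189655)=-0.063480, 0.090909×(-2.397895)=-0.217990.
Sum = -1.208225, so H' = 1.2082.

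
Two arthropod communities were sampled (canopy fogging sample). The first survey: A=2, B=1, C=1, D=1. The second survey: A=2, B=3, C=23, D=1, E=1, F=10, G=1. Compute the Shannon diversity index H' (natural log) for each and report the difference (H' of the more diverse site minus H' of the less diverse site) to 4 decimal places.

The first survey: N=5, proportions 0.4, 0.2, 0.2, 0.2, giving H' = 1.332179 (working shown to 6 dp, full precision carried).
The second survey: N=41, proportions 0.04878, 0.073171, 0.560976, 0.02439, 0.02439, 0.243902, 0.02439, giving H' = 1.278832.
Difference = |1.332179 − 1.278832| = 0.053347, i.e. 0.0533 to 4 decimal places.

0.0533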